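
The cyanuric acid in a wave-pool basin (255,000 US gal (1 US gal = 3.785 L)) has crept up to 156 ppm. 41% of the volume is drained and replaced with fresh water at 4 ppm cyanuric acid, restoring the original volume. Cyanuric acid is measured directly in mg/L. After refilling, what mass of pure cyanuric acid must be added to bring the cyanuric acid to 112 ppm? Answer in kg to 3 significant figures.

Volume: 255,000 US gal × 3.785 L/gal = 965,175 L.
After draining 41% and refilling: 156 × 0.59 + 4 × 0.41 = 93.68 ppm.
Deficit to target: 112 − 93.68 = 18.32 mg/L.
Mass: 18.32 mg/L × 965,175 L = 17,680 g cyanuric acid.

17.7 kg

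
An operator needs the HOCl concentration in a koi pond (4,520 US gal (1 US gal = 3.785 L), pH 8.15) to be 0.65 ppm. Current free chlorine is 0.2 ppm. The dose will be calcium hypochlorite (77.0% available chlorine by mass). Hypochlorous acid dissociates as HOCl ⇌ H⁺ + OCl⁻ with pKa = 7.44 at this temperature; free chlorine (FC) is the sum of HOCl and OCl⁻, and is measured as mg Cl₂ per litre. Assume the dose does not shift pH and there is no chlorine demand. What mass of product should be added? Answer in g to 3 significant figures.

84.1 g

Volume: 4,520 US gal × 3.785 L/gal = 17,108 L.
[OCl⁻]/[HOCl] = 10^(pH − pKa) = 10^(8.15 − 7.44) = 5.129; fraction as HOCl = 1/(1 + 5.129) = 0.1632.
Free chlorine required for 0.65 ppm HOCl: 0.65 / 0.1632 = 3.984 ppm.
FC to add: 3.984 − 0.2 = 3.784 mg/L as Cl₂.
Cl₂ equivalent: 3.784 mg/L × 17,108 L = 64.73 g.
Product at 77.0% available Cl: 64.73 / 0.77 = 84.07 g.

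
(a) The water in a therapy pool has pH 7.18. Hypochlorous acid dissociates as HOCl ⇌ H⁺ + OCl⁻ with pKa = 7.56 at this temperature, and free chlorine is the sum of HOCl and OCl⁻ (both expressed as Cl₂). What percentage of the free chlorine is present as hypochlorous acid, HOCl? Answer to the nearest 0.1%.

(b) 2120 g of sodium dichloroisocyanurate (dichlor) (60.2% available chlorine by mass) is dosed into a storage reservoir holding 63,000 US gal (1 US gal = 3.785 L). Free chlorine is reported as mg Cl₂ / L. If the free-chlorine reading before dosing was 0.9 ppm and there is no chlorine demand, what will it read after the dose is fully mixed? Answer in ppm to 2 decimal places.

(a) 70.6%; (b) 6.25 ppm

(a) [OCl⁻]/[HOCl] = 10^(pH − pKa) = 10^(7.18 − 7.56) = 10^-0.38 = 0.4169.
(a) Fraction as HOCl = 1 / (1 + 0.4169) = 0.7058.

(b) Volume: 63,000 US gal × 3.785 L/gal = 238,455 L.
(b) Available chlorine delivered: 2120 g × 0.602 = 1276 g as Cl₂.
(b) Concentration rise: 1276 g / 238,455 L = 5.352 mg/L = 5.35 ppm.
(b) Final FC: 0.9 + 5.35 = 6.25 ppm.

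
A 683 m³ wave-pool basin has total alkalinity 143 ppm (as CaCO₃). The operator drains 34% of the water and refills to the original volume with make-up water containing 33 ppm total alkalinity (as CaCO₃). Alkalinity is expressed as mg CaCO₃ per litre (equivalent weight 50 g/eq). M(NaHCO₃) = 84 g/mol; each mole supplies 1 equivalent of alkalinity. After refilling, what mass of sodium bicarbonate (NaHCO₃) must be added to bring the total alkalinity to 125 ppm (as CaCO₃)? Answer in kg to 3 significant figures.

22.3 kg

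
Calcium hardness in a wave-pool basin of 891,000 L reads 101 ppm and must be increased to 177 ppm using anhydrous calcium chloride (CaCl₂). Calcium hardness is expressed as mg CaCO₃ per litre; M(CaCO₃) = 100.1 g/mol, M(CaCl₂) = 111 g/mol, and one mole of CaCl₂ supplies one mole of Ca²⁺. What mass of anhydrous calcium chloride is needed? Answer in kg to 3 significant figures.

75.1 kg

Hardness to add: (177 − 101) = 76 mg/L as CaCO₃ × 891,000 L = 67,720 g as CaCO₃.
Moles of Ca²⁺ (1 mol Ca²⁺ ≡ 1 mol CaCO₃): 67,720 / 100.1 g/mol = 676.5 mol.
Mass of CaCl₂: 676.5 × 111 = 75,090 g.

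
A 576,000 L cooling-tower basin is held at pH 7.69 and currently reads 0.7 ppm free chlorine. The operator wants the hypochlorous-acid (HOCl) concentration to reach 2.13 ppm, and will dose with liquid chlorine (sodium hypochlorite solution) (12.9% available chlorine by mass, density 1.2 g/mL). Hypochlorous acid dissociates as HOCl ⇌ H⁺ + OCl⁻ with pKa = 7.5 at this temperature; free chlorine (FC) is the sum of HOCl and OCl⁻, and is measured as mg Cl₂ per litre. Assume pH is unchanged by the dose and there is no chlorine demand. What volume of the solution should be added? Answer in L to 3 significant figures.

[OCl⁻]/[HOCl] = 10^(pH − pKa) = 10^(7.69 − 7.5) = 1.549; fraction as HOCl = 1/(1 + 1.549) = 0.3923.
Free chlorine required for 2.13 ppm HOCl: 2.13 / 0.3923 = 5.429 ppm.
FC to add: 5.429 − 0.7 = 4.729 mg/L as Cl₂.
Cl₂ equivalent: 4.729 mg/L × 576,000 L = 2724 g.
Product at 12.9% available Cl: 2724 / 0.129 = 21,120 g.
Volume: 21,120 g ÷ 1.2 g/mL = 17,600 mL.

17.6 L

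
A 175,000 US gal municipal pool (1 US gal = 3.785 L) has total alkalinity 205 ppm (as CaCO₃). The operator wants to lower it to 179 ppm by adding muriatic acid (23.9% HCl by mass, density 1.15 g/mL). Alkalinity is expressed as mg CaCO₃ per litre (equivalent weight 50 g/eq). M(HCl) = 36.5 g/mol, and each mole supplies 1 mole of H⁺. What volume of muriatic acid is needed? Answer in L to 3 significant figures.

Volume: 175,000 US gal × 3.785 L/gal = 662,375 L.
Alkalinity to neutralize: (205 − 179) = 26 mg/L as CaCO₃ × 662,375 L = 17,220 g as CaCO₃.
Equivalents of H⁺ required: 17,220 ÷ 50 g/eq = 344.4 eq = 344.4 mol HCl.
Mass of HCl: 344.4 × 36.5 = 12,570 g.
Mass of 23.9% solution: 12,570 / 0.239 = 52,600 g.
Volume: 52,600 g ÷ 1.15 g/mL = 45,740 mL.

45.7 L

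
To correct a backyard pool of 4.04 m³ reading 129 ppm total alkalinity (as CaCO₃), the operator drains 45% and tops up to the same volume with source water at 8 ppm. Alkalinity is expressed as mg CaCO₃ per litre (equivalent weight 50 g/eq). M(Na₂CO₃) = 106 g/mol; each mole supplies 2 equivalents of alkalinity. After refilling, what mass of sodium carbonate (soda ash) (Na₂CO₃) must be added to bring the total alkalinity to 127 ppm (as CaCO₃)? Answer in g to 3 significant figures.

225 g

Volume: 4.04 m³ = 4,040 L.
After draining 45% and refilling: 129 × 0.55 + 8 × 0.45 = 74.55 ppm.
Deficit to target: 127 − 74.55 = 52.45 mg/L.
As CaCO₃: 52.45 mg/L × 4,040 L = 211.9 g; ÷ 50 g/eq ÷ 2 = 2.119 mol Na₂CO₃.
Mass: 2.119 × 106 = 224.6 g.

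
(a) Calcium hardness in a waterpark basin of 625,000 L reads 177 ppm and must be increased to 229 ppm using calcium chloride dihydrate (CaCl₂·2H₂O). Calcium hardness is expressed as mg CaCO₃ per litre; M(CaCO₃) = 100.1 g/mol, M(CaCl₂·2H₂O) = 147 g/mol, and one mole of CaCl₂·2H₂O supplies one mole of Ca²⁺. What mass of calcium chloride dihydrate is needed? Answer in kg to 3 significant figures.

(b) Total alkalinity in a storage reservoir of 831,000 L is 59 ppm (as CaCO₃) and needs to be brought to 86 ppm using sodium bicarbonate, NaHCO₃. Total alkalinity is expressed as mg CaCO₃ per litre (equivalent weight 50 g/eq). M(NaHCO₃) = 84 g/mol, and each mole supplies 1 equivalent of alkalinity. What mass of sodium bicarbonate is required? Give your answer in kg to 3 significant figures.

(a) Hardness to add: (229 − 177) = 52 mg/L as CaCO₃ × 625,000 L = 32,500 g as CaCO₃.
(a) Moles of Ca²⁺ (1 mol Ca²⁺ ≡ 1 mol CaCO₃): 32,500 / 100.1 g/mol = 324.7 mol.
(a) Mass of CaCl₂·2H₂O: 324.7 × 147 = 47,730 g.

(b) Alkalinity to add: (86 − 59) = 27 mg/L as CaCO₃ × 831,000 L = 22,440 g as CaCO₃.
(b) Equivalents: 22,440 g ÷ 50 g/eq = 448.7 eq.
(b) NaHCO₃ supplies 1 eq per mole → 448.7 mol.
(b) Mass: 448.7 mol × 84 g/mol = 37,690 g.

(a) 47.7 kg; (b) 37.7 kg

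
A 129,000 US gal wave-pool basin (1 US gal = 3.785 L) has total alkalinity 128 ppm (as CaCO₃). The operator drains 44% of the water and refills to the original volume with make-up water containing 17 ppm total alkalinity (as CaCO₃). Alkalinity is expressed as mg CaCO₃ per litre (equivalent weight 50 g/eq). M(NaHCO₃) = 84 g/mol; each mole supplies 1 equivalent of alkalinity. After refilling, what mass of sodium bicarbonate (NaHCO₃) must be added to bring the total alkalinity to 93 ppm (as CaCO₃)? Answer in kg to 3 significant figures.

11.4 kg

Volume: 129,000 US gal × 3.785 L/gal = 488,265 L.
After draining 44% and refilling: 128 × 0.56 + 17 × 0.44 = 79.16 ppm.
Deficit to target: 93 − 79.16 = 13.84 mg/L.
As CaCO₃: 13.84 mg/L × 488,265 L = 6758 g; ÷ 50 g/eq ÷ 1 = 135.2 mol NaHCO₃.
Mass: 135.2 × 84 = 11,350 g.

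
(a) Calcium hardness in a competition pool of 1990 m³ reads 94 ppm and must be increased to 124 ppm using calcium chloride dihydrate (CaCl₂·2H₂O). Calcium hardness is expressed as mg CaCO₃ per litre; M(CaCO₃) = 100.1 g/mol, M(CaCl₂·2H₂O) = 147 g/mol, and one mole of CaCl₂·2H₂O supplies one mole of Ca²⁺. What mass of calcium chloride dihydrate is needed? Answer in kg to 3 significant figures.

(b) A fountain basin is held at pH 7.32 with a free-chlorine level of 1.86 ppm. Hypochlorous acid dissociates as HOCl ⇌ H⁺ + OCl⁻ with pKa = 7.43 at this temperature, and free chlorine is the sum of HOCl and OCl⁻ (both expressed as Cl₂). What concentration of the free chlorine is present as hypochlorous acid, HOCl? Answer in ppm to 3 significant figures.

(a) 87.7 kg; (b) 1.05 ppm

(a) Volume: 1990 m³ = 1,990,000 L.
(a) Hardness to add: (124 − 94) = 30 mg/L as CaCO₃ × 1,990,000 L = 59,700 g as CaCO₃.
(a) Moles of Ca²⁺ (1 mol Ca²⁺ ≡ 1 mol CaCO₃): 59,700 / 100.1 g/mol = 596.4 mol.
(a) Mass of CaCl₂·2H₂O: 596.4 × 147 = 87,670 g.

(b) [OCl⁻]/[HOCl] = 10^(pH − pKa) = 10^(7.32 − 7.43) = 10^-0.11 = 0.7762.
(b) Fraction as HOCl = 1 / (1 + 0.7762) = 0.563.
(b) HOCl = 0.563 × 1.86 ppm = 1.047 ppm.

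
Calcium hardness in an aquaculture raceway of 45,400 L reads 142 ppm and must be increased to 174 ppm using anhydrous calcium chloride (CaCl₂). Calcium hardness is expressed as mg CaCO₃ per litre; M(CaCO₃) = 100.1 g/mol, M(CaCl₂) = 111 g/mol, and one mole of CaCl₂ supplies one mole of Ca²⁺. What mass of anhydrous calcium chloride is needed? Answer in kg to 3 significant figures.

1.61 kg

Hardness to add: (174 − 142) = 32 mg/L as CaCO₃ × 45,400 L = 1453 g as CaCO₃.
Moles of Ca²⁺ (1 mol Ca²⁺ ≡ 1 mol CaCO₃): 1453 / 100.1 g/mol = 14.51 mol.
Mass of CaCl₂: 14.51 × 111 = 1611 g.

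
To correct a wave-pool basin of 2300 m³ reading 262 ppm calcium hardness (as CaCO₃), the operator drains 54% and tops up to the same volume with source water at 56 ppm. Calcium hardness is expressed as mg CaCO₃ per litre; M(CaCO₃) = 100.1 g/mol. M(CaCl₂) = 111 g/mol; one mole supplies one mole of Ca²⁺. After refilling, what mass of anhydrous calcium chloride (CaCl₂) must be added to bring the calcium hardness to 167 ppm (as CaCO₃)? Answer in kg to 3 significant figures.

41.4 kg

Volume: 2300 m³ = 2,300,000 L.
After draining 54% and refilling: 262 × 0.46 + 56 × 0.54 = 150.76 ppm.
Deficit to target: 167 − 150.76 = 16.24 mg/L.
As CaCO₃: 16.24 mg/L × 2,300,000 L = 37,350 g; ÷ 100.1 = 373.1 mol Ca²⁺.
Mass: 373.1 × 111 = 41,420 g.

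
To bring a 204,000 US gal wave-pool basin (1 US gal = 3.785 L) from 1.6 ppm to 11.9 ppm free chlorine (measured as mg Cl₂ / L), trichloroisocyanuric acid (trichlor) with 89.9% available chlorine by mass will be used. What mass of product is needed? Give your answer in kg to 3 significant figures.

8.85 kg

Volume: 204,000 US gal × 3.785 L/gal = 772,140 L.
Chlorine deficit: 11.9 − 1.6 = 10.3 ppm = 10.3 mg/L as Cl₂.
Cl₂ equivalent needed: 10.3 mg/L × 772,140 L = 7,953,000 mg = 7953 g.
Product at 89.9% available chlorine: 7953 / 0.899 = 8847 g.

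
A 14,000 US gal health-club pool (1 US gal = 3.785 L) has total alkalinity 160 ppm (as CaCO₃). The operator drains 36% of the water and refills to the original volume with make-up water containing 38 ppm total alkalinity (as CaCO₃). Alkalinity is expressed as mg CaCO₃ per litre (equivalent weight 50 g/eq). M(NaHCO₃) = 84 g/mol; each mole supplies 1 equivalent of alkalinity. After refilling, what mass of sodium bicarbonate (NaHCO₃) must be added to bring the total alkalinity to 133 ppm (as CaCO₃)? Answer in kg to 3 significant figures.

Volume: 14,000 US gal × 3.785 L/gal = 52,990 L.
After draining 36% and refilling: 160 × 0.64 + 38 × 0.36 = 116.08 ppm.
Deficit to target: 133 − 116.08 = 16.92 mg/L.
As CaCO₃: 16.92 mg/L × 52,990 L = 896.6 g; ÷ 50 g/eq ÷ 1 = 17.93 mol NaHCO₃.
Mass: 17.93 × 84 = 1506 g.

1.51 kg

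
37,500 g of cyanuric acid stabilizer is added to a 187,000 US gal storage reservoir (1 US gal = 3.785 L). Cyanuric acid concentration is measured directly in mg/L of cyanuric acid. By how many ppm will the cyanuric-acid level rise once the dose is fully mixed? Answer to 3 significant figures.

53.0 ppm

Volume: 187,000 US gal × 3.785 L/gal = 707,795 L.
Rise: 37,500 g / 707,795 L × 1000 = 52.98 mg/L.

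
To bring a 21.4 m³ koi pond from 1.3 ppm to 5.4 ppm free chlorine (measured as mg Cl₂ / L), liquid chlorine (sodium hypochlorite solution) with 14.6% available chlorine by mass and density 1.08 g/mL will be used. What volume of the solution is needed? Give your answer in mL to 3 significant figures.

Volume: 21.4 m³ = 21,400 L.
Chlorine deficit: 5.4 − 1.3 = 4.1 ppm = 4.1 mg/L as Cl₂.
Cl₂ equivalent needed: 4.1 mg/L × 21,400 L = 87,740 mg = 87.74 g.
Product at 14.6% available chlorine: 87.74 / 0.146 = 601 g.
Volume at density 1.08 g/mL: 601 g ÷ 1.08 g/mL = 556.4 mL.

556 mL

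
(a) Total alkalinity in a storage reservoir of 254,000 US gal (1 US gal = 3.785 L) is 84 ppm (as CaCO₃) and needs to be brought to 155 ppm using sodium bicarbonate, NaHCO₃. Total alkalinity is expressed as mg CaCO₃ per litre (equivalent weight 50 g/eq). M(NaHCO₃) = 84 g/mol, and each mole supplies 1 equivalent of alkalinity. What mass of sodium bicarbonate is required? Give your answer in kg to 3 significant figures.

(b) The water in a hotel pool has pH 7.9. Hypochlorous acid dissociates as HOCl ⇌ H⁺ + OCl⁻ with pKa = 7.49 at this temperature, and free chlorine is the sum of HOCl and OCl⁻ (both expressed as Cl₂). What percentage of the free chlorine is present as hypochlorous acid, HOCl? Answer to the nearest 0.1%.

(a) 115 kg; (b) 28.0%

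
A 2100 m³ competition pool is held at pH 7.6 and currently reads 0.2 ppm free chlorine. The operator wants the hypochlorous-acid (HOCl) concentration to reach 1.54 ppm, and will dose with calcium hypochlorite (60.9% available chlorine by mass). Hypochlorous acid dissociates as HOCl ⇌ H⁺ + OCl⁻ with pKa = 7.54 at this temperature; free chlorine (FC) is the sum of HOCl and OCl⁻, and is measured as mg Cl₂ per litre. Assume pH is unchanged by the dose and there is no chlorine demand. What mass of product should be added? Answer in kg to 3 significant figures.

Volume: 2100 m³ = 2,100,000 L.
[OCl⁻]/[HOCl] = 10^(pH − pKa) = 10^(7.6 − 7.54) = 1.148; fraction as HOCl = 1/(1 + 1.148) = 0.4655.
Free chlorine required for 1.54 ppm HOCl: 1.54 / 0.4655 = 3.308 ppm.
FC to add: 3.308 − 0.2 = 3.108 mg/L as Cl₂.
Cl₂ equivalent: 3.108 mg/L × 2,100,000 L = 6527 g.
Product at 60.9% available Cl: 6527 / 0.609 = 10,720 g.

10.7 kg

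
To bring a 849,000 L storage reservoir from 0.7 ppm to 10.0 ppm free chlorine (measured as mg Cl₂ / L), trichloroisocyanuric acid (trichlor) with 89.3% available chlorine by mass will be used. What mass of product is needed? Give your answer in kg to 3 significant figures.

Chlorine deficit: 10.0 − 0.7 = 9.3 ppm = 9.3 mg/L as Cl₂.
Cl₂ equivalent needed: 9.3 mg/L × 849,000 L = 7,896,000 mg = 7896 g.
Product at 89.3% available chlorine: 7896 / 0.893 = 8842 g.

8.84 kg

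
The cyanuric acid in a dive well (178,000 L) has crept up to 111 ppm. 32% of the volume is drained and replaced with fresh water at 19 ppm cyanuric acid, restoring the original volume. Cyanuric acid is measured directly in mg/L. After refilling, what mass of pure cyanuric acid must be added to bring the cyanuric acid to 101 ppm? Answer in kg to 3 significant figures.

3.46 kg

After draining 32% and refilling: 111 × 0.68 + 19 × 0.32 = 81.56 ppm.
Deficit to target: 101 − 81.56 = 19.44 mg/L.
Mass: 19.44 mg/L × 178,000 L = 3460 g cyanuric acid.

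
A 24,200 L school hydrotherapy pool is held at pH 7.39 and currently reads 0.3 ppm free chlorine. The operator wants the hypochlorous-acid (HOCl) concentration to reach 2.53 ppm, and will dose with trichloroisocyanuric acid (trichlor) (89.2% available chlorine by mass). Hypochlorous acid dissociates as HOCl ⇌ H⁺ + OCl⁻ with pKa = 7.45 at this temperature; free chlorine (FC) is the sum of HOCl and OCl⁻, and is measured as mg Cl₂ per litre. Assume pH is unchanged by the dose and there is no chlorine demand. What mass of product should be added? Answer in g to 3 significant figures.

120 g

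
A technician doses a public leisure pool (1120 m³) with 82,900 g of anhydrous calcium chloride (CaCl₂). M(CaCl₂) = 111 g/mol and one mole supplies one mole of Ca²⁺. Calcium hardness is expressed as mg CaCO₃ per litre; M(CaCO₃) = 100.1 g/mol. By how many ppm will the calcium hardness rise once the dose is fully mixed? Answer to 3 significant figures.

Volume: 1120 m³ = 1,120,000 L.
Moles of Ca²⁺: 82,900 g ÷ 111 g/mol = 746.8 mol.
As CaCO₃: 746.8 mol × 100.1 g/mol = 74,760 g.
Rise: 74,760 g / 1,120,000 L × 1000 = 66.75 mg/L.

66.7 ppm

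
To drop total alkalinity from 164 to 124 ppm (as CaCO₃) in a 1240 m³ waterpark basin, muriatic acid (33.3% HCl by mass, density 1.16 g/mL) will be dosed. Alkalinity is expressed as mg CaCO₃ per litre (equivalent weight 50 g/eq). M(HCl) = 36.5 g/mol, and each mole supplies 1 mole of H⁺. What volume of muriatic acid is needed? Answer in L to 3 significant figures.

Volume: 1240 m³ = 1,240,000 L.
Alkalinity to neutralize: (164 − 124) = 40 mg/L as CaCO₃ × 1,240,000 L = 49,600 g as CaCO₃.
Equivalents of H⁺ required: 49,600 ÷ 50 g/eq = 992 eq = 992 mol HCl.
Mass of HCl: 992 × 36.5 = 36,210 g.
Mass of 33.3% solution: 36,210 / 0.333 = 108,700 g.
Volume: 108,700 g ÷ 1.16 g/mL = 93,740 mL.

93.7 L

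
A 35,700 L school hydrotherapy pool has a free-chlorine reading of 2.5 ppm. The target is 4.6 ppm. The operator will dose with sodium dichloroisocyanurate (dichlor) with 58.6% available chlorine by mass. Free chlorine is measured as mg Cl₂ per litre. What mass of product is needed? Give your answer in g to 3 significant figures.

128 g

Chlorine deficit: 4.6 − 2.5 = 2.1 ppm = 2.1 mg/L as Cl₂.
Cl₂ equivalent needed: 2.1 mg/L × 35,700 L = 74,970 mg = 74.97 g.
Product at 58.6% available chlorine: 74.97 / 0.586 = 127.9 g.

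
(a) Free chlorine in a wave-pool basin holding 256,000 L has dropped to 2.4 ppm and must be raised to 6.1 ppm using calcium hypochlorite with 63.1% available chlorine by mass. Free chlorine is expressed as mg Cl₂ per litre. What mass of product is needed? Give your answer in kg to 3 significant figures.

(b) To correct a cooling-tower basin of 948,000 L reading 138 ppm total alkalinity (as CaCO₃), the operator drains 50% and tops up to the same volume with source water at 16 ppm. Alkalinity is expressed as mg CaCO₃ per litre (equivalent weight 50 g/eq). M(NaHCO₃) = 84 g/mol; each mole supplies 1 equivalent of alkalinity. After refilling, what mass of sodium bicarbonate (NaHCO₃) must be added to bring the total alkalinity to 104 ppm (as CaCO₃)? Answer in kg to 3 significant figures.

(a) 1.50 kg; (b) 43.0 kg

(a) Chlorine deficit: 6.1 − 2.4 = 3.7 ppm = 3.7 mg/L as Cl₂.
(a) Cl₂ equivalent needed: 3.7 mg/L × 256,000 L = 947,200 mg = 947.2 g.
(a) Product at 63.1% available chlorine: 947.2 / 0.631 = 1501 g.

(b) After draining 50% and refilling: 138 × 0.50 + 16 × 0.50 = 77 ppm.
(b) Deficit to target: 104 − 77 = 27 mg/L.
(b) As CaCO₃: 27 mg/L × 948,000 L = 25,600 g; ÷ 50 g/eq ÷ 1 = 511.9 mol NaHCO₃.
(b) Mass: 511.9 × 84 = 43,000 g.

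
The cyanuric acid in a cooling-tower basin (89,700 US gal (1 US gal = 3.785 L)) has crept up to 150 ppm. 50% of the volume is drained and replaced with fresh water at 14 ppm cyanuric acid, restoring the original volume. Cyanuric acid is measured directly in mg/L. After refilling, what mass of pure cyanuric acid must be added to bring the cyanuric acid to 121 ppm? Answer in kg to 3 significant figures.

13.2 kg

Volume: 89,700 US gal × 3.785 L/gal = 339,514 L.
After draining 50% and refilling: 150 × 0.50 + 14 × 0.50 = 82 ppm.
Deficit to target: 121 − 82 = 39 mg/L.
Mass: 39 mg/L × 339,514 L = 13,240 g cyanuric acid.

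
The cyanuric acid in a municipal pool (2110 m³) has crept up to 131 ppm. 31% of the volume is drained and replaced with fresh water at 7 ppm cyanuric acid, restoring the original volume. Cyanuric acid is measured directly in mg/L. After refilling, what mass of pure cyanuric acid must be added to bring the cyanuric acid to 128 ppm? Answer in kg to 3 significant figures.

Volume: 2110 m³ = 2,110,000 L.
After draining 31% and refilling: 131 × 0.69 + 7 × 0.31 = 92.56 ppm.
Deficit to target: 128 − 92.56 = 35.44 mg/L.
Mass: 35.44 mg/L × 2,110,000 L = 74,780 g cyanuric acid.

74.8 kg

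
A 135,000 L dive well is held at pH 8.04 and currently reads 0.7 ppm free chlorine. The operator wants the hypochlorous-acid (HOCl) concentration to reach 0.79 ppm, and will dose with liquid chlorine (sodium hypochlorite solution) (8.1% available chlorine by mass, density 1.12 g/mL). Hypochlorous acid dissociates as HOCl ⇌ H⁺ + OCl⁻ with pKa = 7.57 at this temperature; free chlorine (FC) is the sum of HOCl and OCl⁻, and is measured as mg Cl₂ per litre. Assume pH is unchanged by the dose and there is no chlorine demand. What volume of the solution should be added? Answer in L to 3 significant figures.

3.60 L

[OCl⁻]/[HOCl] = 10^(pH − pKa) = 10^(8.04 − 7.57) = 2.951; fraction as HOCl = 1/(1 + 2.951) = 0.2531.
Free chlorine required for 0.79 ppm HOCl: 0.79 / 0.2531 = 3.121 ppm.
FC to add: 3.121 − 0.7 = 2.421 mg/L as Cl₂.
Cl₂ equivalent: 2.421 mg/L × 135,000 L = 326.9 g.
Product at 8.1% available Cl: 326.9 / 0.081 = 4036 g.
Volume: 4036 g ÷ 1.12 g/mL = 3603 mL.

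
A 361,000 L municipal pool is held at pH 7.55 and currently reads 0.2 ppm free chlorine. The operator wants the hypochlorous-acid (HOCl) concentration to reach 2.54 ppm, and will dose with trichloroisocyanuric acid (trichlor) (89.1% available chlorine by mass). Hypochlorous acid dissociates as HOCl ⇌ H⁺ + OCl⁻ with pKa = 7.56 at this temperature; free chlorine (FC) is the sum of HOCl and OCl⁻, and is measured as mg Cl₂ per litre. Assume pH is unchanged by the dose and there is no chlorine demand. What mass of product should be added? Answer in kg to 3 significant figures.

1.95 kg

[OCl⁻]/[HOCl] = 10^(pH − pKa) = 10^(7.55 − 7.56) = 0.9772; fraction as HOCl = 1/(1 + 0.9772) = 0.5058.
Free chlorine required for 2.54 ppm HOCl: 2.54 / 0.5058 = 5.022 ppm.
FC to add: 5.022 − 0.2 = 4.822 mg/L as Cl₂.
Cl₂ equivalent: 4.822 mg/L × 361,000 L = 1741 g.
Product at 89.1% available Cl: 1741 / 0.891 = 1954 g.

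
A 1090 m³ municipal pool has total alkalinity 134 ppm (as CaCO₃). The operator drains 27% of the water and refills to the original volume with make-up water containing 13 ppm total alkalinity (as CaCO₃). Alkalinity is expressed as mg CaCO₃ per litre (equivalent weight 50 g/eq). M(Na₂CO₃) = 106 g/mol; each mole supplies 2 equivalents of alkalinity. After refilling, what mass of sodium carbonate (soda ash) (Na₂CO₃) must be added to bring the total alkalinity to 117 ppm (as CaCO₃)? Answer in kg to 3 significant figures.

18.1 kg

Volume: 1090 m³ = 1,090,000 L.
After draining 27% and refilling: 134 × 0.73 + 13 × 0.27 = 101.33 ppm.
Deficit to target: 117 − 101.33 = 15.67 mg/L.
As CaCO₃: 15.67 mg/L × 1,090,000 L = 17,080 g; ÷ 50 g/eq ÷ 2 = 170.8 mol Na₂CO₃.
Mass: 170.8 × 106 = 18,110 g.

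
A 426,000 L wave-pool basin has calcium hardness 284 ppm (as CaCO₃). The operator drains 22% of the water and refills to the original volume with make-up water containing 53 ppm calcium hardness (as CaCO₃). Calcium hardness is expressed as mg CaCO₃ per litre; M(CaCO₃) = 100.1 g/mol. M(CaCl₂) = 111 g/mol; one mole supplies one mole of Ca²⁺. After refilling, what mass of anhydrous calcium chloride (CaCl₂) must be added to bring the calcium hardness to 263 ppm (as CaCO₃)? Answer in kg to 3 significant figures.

14.1 kg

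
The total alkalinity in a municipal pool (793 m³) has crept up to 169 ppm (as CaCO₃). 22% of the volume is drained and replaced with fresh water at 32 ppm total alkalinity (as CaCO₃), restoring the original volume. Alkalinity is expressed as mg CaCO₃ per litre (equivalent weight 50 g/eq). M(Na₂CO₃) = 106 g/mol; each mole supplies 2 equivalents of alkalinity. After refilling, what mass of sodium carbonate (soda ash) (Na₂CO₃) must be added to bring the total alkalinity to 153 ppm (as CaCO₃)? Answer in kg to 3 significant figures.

Volume: 793 m³ = 793,000 L.
After draining 22% and refilling: 169 × 0.78 + 32 × 0.22 = 138.86 ppm.
Deficit to target: 153 − 138.86 = 14.14 mg/L.
As CaCO₃: 14.14 mg/L × 793,000 L = 11,210 g; ÷ 50 g/eq ÷ 2 = 112.1 mol Na₂CO₃.
Mass: 112.1 × 106 = 11,890 g.

11.9 kg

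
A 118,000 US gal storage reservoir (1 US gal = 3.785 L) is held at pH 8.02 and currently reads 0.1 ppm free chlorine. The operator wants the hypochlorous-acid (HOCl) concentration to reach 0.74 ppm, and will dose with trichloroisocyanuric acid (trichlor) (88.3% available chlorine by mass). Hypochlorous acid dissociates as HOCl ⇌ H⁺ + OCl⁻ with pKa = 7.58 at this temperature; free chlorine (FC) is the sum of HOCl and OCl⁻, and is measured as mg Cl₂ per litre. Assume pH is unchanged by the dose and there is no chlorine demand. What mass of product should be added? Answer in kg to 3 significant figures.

1.35 kg

Volume: 118,000 US gal × 3.785 L/gal = 446,630 L.
[OCl⁻]/[HOCl] = 10^(pH − pKa) = 10^(8.02 − 7.58) = 2.754; fraction as HOCl = 1/(1 + 2.754) = 0.2664.
Free chlorine required for 0.74 ppm HOCl: 0.74 / 0.2664 = 2.778 ppm.
FC to add: 2.778 − 0.1 = 2.678 mg/L as Cl₂.
Cl₂ equivalent: 2.678 mg/L × 446,630 L = 1196 g.
Product at 88.3% available Cl: 1196 / 0.883 = 1355 g.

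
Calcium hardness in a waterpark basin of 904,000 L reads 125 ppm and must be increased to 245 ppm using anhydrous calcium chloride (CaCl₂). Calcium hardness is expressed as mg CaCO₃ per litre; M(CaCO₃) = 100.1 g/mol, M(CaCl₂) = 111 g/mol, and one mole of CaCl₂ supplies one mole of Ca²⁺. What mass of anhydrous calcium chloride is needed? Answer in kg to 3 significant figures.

120 kg

Hardness to add: (245 − 125) = 120 mg/L as CaCO₃ × 904,000 L = 108,500 g as CaCO₃.
Moles of Ca²⁺ (1 mol Ca²⁺ ≡ 1 mol CaCO₃): 108,500 / 100.1 g/mol = 1084 mol.
Mass of CaCl₂: 1084 × 111 = 120,300 g.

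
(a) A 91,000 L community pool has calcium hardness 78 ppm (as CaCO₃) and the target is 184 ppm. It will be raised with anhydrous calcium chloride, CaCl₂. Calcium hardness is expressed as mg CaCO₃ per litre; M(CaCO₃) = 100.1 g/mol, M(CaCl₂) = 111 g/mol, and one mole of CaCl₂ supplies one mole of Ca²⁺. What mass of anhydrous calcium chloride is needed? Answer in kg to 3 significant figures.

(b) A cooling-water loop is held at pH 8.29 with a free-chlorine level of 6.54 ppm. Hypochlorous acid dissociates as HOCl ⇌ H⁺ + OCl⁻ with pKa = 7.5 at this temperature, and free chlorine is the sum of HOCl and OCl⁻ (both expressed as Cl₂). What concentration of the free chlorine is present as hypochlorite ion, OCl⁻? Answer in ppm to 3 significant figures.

(a) Hardness to add: (184 − 78) = 106 mg/L as CaCO₃ × 91,000 L = 9646 g as CaCO₃.
(a) Moles of Ca²⁺ (1 mol Ca²⁺ ≡ 1 mol CaCO₃): 9646 / 100.1 g/mol = 96.36 mol.
(a) Mass of CaCl₂: 96.36 × 111 = 10,700 g.

(b) [OCl⁻]/[HOCl] = 10^(pH − pKa) = 10^(8.29 − 7.5) = 10^0.79 = 6.166.
(b) Fraction as HOCl = 1 / (1 + 6.166) = 0.1395.
(b) OCl⁻ = (1 − 0.1395) × 6.54 ppm = 5.627 ppm.

(a) 10.7 kg; (b) 5.63 ppm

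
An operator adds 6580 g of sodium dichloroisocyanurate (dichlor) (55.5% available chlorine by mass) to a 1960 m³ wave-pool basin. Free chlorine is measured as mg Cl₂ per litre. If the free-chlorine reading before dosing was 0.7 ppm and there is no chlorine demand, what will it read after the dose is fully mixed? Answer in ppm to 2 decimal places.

Volume: 1960 m³ = 1,960,000 L.
Available chlorine delivered: 6580 g × 0.555 = 3652 g as Cl₂.
Concentration rise: 3652 g / 1,960,000 L = 1.863 mg/L = 1.86 ppm.
Final FC: 0.7 + 1.86 = 2.56 ppm.

2.56 ppm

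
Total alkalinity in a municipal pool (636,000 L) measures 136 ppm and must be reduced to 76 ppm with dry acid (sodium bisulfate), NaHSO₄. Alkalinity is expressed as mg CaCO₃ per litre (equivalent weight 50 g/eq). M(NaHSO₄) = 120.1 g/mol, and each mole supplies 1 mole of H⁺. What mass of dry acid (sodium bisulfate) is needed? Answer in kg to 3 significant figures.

91.7 kg

Alkalinity to neutralize: (136 − 76) = 60 mg/L as CaCO₃ × 636,000 L = 38,160 g as CaCO₃.
Equivalents of H⁺ required: 38,160 ÷ 50 g/eq = 763.2 eq = 763.2 mol NaHSO₄.
Mass of NaHSO₄: 763.2 × 120.1 = 91,660 g.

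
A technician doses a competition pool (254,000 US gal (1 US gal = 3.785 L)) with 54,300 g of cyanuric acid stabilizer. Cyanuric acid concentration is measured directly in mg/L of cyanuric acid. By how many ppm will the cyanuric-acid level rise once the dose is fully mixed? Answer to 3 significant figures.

56.5 ppm

Volume: 254,000 US gal × 3.785 L/gal = 961,390 L.
Rise: 54,300 g / 961,390 L × 1000 = 56.48 mg/L.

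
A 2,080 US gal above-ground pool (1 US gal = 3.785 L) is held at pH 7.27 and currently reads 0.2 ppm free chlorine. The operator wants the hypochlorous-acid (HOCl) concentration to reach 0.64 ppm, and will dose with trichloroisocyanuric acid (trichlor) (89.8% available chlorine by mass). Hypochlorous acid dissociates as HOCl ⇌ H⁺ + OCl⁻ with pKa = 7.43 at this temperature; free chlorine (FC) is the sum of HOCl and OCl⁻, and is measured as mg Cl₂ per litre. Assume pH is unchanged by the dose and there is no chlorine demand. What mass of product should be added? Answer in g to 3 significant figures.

7.74 g

Volume: 2,080 US gal × 3.785 L/gal = 7,873 L.
[OCl⁻]/[HOCl] = 10^(pH − pKa) = 10^(7.27 − 7.43) = 0.6918; fraction as HOCl = 1/(1 + 0.6918) = 0.5911.
Free chlorine required for 0.64 ppm HOCl: 0.64 / 0.5911 = 1.083 ppm.
FC to add: 1.083 − 0.2 = 0.8828 mg/L as Cl₂.
Cl₂ equivalent: 0.8828 mg/L × 7,873 L = 6.95 g.
Product at 89.8% available Cl: 6.95 / 0.898 = 7.739 g.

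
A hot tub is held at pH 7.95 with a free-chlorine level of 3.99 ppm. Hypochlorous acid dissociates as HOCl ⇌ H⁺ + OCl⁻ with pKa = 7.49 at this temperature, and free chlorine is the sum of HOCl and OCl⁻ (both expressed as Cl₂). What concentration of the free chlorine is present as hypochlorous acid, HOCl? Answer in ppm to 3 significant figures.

[OCl⁻]/[HOCl] = 10^(pH − pKa) = 10^(7.95 − 7.49) = 10^0.46 = 2.884.
Fraction as HOCl = 1 / (1 + 2.884) = 0.2575.
HOCl = 0.2575 × 3.99 ppm = 1.027 ppm.

1.03 ppm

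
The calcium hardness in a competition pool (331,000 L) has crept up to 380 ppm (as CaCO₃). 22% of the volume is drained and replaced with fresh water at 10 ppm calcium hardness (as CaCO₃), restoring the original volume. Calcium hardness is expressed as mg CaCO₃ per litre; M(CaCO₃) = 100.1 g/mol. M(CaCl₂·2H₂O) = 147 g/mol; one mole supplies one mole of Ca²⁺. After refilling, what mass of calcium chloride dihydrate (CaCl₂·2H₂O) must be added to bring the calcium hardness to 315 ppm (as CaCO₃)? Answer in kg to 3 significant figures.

After draining 22% and refilling: 380 × 0.78 + 10 × 0.22 = 298.6 ppm.
Deficit to target: 315 − 298.6 = 16.4 mg/L.
As CaCO₃: 16.4 mg/L × 331,000 L = 5428 g; ÷ 100.1 = 54.23 mol Ca²⁺.
Mass: 54.23 × 147 = 7972 g.

7.97 kg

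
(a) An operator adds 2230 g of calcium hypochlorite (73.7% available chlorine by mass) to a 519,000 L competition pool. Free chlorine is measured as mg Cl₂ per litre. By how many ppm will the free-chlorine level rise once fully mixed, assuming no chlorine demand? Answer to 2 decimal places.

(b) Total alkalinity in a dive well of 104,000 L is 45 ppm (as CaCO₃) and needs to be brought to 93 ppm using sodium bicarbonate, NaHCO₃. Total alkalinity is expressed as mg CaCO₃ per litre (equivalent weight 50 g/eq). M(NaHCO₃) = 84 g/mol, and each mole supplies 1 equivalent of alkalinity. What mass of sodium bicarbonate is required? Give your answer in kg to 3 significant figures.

(a) 3.17 ppm; (b) 8.39 kg

(a) Available chlorine delivered: 2230 g × 0.737 = 1644 g as Cl₂.
(a) Concentration rise: 1644 g / 519,000 L = 3.167 mg/L = 3.17 ppm.

(b) Alkalinity to add: (93 − 45) = 48 mg/L as CaCO₃ × 104,000 L = 4992 g as CaCO₃.
(b) Equivalents: 4992 g ÷ 50 g/eq = 99.84 eq.
(b) NaHCO₃ supplies 1 eq per mole → 99.84 mol.
(b) Mass: 99.84 mol × 84 g/mol = 8387 g.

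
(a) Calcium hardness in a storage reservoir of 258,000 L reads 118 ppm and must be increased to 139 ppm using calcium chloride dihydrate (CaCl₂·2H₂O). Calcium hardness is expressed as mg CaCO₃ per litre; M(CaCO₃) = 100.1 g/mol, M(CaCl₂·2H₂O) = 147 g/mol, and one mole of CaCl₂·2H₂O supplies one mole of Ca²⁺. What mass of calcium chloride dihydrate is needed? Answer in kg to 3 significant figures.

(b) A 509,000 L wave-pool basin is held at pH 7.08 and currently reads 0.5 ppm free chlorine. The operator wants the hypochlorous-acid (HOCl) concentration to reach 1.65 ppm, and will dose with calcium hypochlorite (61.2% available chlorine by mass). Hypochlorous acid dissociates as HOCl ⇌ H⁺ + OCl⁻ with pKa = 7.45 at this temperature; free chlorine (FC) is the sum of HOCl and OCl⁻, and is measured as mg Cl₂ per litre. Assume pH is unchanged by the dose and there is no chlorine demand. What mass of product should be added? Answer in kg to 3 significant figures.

(a) 7.96 kg; (b) 1.54 kg

(a) Hardness to add: (139 − 118) = 21 mg/L as CaCO₃ × 258,000 L = 5418 g as CaCO₃.
(a) Moles of Ca²⁺ (1 mol Ca²⁺ ≡ 1 mol CaCO₃): 5418 / 100.1 g/mol = 54.13 mol.
(a) Mass of CaCl₂·2H₂O: 54.13 × 147 = 7957 g.

(b) [OCl⁻]/[HOCl] = 10^(pH − pKa) = 10^(7.08 − 7.45) = 0.4266; fraction as HOCl = 1/(1 + 0.4266) = 0.701.
(b) Free chlorine required for 1.65 ppm HOCl: 1.65 / 0.701 = 2.354 ppm.
(b) FC to add: 2.354 − 0.5 = 1.854 mg/L as Cl₂.
(b) Cl₂ equivalent: 1.854 mg/L × 509,000 L = 943.6 g.
(b) Product at 61.2% available Cl: 943.6 / 0.612 = 1542 g.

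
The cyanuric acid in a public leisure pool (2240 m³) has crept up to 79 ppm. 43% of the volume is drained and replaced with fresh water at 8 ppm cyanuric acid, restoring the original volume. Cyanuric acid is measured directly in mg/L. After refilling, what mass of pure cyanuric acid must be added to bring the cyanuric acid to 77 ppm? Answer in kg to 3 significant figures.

Volume: 2240 m³ = 2,240,000 L.
After draining 43% and refilling: 79 × 0.57 + 8 × 0.43 = 48.47 ppm.
Deficit to target: 77 − 48.47 = 28.53 mg/L.
Mass: 28.53 mg/L × 2,240,000 L = 63,910 g cyanuric acid.

63.9 kg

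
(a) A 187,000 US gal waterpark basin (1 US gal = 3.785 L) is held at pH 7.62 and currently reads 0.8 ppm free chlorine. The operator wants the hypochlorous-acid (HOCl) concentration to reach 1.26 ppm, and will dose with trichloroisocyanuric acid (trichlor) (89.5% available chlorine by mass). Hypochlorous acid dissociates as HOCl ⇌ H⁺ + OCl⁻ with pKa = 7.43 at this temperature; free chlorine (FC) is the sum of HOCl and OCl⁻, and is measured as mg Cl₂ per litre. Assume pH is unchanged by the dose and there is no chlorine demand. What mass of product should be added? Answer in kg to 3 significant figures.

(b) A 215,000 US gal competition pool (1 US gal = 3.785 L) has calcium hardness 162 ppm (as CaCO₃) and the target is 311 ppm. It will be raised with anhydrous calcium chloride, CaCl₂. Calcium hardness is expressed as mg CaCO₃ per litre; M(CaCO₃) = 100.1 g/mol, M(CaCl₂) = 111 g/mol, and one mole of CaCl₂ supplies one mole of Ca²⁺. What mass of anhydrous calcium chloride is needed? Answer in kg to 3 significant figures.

(a) 1.91 kg; (b) 134 kg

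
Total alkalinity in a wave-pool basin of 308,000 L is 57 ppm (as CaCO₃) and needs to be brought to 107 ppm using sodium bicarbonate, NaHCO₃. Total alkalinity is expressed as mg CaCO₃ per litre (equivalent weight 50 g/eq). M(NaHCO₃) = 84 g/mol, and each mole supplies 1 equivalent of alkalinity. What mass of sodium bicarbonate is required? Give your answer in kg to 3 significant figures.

25.9 kg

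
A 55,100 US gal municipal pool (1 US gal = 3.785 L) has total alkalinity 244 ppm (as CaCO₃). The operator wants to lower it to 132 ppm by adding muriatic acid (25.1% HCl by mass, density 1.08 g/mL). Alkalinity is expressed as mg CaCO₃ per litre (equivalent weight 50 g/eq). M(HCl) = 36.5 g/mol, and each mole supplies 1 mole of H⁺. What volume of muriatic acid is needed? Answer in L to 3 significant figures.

62.9 L

Volume: 55,100 US gal × 3.785 L/gal = 208,554 L.
Alkalinity to neutralize: (244 − 132) = 112 mg/L as CaCO₃ × 208,554 L = 23,360 g as CaCO₃.
Equivalents of H⁺ required: 23,360 ÷ 50 g/eq = 467.2 eq = 467.2 mol HCl.
Mass of HCl: 467.2 × 36.5 = 17,050 g.
Mass of 25.1% solution: 17,050 / 0.251 = 67,930 g.
Volume: 67,930 g ÷ 1.08 g/mL = 62,900 mL.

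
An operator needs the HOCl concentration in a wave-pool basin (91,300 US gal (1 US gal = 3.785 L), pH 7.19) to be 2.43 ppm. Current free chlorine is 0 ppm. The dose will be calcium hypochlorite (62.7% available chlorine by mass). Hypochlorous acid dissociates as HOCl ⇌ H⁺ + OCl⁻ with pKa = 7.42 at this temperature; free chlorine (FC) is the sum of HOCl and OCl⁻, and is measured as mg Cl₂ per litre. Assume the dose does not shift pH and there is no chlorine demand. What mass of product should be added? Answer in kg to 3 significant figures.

2.13 kg

Volume: 91,300 US gal × 3.785 L/gal = 345,570 L.
[OCl⁻]/[HOCl] = 10^(pH − pKa) = 10^(7.19 − 7.42) = 0.5888; fraction as HOCl = 1/(1 + 0.5888) = 0.6294.
Free chlorine required for 2.43 ppm HOCl: 2.43 / 0.6294 = 3.861 ppm.
FC to add: 3.861 − 0 = 3.861 mg/L as Cl₂.
Cl₂ equivalent: 3.861 mg/L × 345,570 L = 1334 g.
Product at 62.7% available Cl: 1334 / 0.627 = 2128 g.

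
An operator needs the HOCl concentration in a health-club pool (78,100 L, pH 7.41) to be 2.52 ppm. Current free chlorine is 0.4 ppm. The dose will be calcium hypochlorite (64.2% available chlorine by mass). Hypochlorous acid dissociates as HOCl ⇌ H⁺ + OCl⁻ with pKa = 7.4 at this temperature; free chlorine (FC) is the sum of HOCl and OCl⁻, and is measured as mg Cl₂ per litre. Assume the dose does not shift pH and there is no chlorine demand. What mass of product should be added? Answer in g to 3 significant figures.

572 g

[OCl⁻]/[HOCl] = 10^(pH − pKa) = 10^(7.41 − 7.4) = 1.023; fraction as HOCl = 1/(1 + 1.023) = 0.4942.
Free chlorine required for 2.52 ppm HOCl: 2.52 / 0.4942 = 5.099 ppm.
FC to add: 5.099 − 0.4 = 4.699 mg/L as Cl₂.
Cl₂ equivalent: 4.699 mg/L × 78,100 L = 367 g.
Product at 64.2% available Cl: 367 / 0.642 = 571.6 g.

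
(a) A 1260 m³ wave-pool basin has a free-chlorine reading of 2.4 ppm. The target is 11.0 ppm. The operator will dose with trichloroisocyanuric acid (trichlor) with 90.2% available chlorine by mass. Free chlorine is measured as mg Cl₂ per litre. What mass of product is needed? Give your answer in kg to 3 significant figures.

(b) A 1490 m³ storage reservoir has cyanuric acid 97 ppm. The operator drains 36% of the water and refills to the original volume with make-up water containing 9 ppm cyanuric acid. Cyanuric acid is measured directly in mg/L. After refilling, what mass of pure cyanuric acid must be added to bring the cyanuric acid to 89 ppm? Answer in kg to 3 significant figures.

(a) 12.0 kg; (b) 35.3 kg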